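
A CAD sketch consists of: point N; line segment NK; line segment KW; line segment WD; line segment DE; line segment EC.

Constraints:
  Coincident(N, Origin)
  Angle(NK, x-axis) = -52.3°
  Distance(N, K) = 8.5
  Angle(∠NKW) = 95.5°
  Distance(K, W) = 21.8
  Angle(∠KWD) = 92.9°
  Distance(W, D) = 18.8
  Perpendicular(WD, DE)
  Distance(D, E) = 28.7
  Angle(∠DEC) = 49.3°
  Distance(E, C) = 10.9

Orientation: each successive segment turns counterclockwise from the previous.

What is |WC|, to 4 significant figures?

24.03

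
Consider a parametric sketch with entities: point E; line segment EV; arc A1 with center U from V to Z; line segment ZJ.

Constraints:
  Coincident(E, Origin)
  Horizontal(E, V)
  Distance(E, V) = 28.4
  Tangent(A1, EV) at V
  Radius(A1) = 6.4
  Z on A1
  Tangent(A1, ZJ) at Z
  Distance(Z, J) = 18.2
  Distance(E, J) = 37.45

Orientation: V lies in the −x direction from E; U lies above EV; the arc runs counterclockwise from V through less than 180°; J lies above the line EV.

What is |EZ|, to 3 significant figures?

23.7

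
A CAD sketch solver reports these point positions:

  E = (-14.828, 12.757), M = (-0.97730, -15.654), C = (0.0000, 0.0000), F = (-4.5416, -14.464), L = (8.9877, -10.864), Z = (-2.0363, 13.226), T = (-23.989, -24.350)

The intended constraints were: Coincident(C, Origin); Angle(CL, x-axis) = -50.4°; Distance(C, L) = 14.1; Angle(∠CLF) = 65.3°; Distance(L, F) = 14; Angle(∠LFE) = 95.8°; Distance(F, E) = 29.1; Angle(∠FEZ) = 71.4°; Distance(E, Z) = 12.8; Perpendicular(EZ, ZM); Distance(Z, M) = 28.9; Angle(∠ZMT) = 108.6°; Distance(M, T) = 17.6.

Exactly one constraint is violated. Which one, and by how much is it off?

Distance(M, T) = 17.6 — off by 7.00.

C = (0.00, 0.00) ✓; CL at -50.40° ✓; |CL| = 14.10 ✓; ∠CLF = 65.30° ✓; |LF| = 14.00 ✓; ∠LFE = 95.80° ✓; |FE| = 29.10 ✓; ∠FEZ = 71.40° ✓; |EZ| = 12.80 ✓; ∠(EZ, ZM) = 90.00° ✓; |ZM| = 28.90 ✓; ∠ZMT = 108.6° ✓; |MT| = 24.60 ✗.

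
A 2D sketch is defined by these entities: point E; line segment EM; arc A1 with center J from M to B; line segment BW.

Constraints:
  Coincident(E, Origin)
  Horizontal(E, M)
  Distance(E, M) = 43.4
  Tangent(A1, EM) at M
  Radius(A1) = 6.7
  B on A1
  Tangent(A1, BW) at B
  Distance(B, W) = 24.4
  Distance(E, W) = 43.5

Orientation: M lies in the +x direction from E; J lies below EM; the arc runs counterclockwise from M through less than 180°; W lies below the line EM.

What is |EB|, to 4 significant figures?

37.22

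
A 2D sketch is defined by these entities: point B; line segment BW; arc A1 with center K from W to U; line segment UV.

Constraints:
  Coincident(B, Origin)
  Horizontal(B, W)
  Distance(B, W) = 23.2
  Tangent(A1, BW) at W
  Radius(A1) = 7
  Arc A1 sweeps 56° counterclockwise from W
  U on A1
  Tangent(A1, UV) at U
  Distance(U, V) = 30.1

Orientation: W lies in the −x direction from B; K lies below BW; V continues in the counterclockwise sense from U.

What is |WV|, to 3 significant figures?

36.0

On A1, W sits at bearing 90° from K; a 56° counterclockwise sweep puts U at bearing 146°, so U = K + 7.0·(cos 146°, sin 146°) = (-29.0, -3.09). A1 meets UV tangentially, so KU is at right angles to UV, so UV runs along (−sin 146°, cos 146°); with |UV| = 30.1, V = (-45.8, -28.0). Then |WV| = |V − W| = 36.0.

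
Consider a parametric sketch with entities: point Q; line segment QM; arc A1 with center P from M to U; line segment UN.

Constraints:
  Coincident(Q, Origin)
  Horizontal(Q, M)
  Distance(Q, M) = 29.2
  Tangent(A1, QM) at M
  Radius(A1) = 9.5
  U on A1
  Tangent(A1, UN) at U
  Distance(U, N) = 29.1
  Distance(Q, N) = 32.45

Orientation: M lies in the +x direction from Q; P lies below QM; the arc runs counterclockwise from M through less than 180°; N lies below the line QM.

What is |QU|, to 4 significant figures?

21.34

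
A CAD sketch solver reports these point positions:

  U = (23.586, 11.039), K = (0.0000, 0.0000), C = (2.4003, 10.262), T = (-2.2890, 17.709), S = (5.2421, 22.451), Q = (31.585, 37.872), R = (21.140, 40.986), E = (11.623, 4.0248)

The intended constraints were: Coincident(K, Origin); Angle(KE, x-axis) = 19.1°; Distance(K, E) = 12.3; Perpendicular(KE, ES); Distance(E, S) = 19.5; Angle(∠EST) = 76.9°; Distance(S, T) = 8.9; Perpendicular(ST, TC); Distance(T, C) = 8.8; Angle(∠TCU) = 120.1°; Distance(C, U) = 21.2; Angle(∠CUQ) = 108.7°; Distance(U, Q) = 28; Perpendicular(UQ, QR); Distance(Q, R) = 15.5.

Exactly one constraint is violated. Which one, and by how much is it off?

Distance(Q, R) = 15.5 — off by 4.60.

K = (0.00, 0.00) ✓; KE at 19.10° ✓; |KE| = 12.30 ✓; ∠(KE, ES) = 90.00° ✓; |ES| = 19.50 ✓; ∠EST = 76.90° ✓; |ST| = 8.900 ✓; ∠(ST, TC) = 90.00° ✓; |TC| = 8.800 ✓; ∠TCU = 120.1° ✓; |CU| = 21.20 ✓; ∠CUQ = 108.7° ✓; |UQ| = 28.00 ✓; ∠(UQ, QR) = 90.00° ✓; |QR| = 10.90 ✗.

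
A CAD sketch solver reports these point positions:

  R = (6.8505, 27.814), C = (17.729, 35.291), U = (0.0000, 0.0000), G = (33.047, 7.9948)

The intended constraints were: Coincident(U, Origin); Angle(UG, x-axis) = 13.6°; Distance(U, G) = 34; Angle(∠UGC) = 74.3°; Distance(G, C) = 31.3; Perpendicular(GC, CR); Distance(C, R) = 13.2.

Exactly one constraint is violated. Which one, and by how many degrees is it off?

Perpendicular(GC, CR) — off by 5.20°.

U = (0.00, 0.00) ✓; UG at 13.60° ✓; |UG| = 34.00 ✓; ∠UGC = 74.30° ✓; |GC| = 31.30 ✓; ∠(GC, CR) = 95.20° ✗; |CR| = 13.20 ✓.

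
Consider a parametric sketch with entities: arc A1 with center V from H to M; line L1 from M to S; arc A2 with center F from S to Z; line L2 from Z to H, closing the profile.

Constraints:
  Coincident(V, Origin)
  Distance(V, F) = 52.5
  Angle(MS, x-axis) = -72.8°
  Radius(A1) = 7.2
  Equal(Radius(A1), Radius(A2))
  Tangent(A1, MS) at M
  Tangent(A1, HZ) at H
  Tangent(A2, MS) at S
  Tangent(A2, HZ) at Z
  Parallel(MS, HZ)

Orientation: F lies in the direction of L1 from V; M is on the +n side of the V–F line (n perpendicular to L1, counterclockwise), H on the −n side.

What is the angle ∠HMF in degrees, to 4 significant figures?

82.19°

The slot axis is L1's direction at -72.8°, so u = (cos -72.8°, sin -72.8°) = (0.2957, -0.9553) and n = (−sin -72.8°, cos -72.8°) = (0.9553, 0.2957). V is at the origin and F lies 52.5 along u from V, so F = 52.5·u = (15.52, -50.15). Tangency of A1 to both parallel lines with radius 7.2 puts M and H at V ± 7.2·n: M = (6.878, 2.129), H = (-6.878, -2.129). Then cos ∠HMF = MH·MF / (|MH||MF|), giving 82.19°.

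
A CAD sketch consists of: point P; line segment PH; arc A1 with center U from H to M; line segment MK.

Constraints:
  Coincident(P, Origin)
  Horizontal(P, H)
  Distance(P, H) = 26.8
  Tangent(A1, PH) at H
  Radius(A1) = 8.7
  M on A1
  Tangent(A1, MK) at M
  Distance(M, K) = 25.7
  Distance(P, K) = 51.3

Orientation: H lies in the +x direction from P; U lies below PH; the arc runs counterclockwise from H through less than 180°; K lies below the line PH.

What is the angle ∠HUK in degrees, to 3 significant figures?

152°

Checks: |UM| = 8.700 ✓; ∠(UM, MK) = 90.00° ✓; |MK| = 25.70 ✓; |PK| = 51.30 ✓.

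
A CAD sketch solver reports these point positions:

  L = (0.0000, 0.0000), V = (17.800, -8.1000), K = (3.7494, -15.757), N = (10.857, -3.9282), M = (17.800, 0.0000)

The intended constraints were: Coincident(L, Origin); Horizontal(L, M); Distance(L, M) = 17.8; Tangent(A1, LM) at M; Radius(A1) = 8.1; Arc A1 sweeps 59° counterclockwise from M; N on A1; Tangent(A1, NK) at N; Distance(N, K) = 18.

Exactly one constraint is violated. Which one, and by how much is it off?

Distance(N, K) = 18 — off by 4.20.

L = (0.00, 0.00) ✓; L.y = 0.00, M.y = 0.00 ✓; |LM| = 17.80 ✓; ∠(VM, ML) = 90.00° ✓; |VM| = 8.100 ✓; bearing(V→N) − bearing(V→M) = 59.00° ✓; |VN| = 8.100 ✓; ∠(VN, NK) = 90.00° ✓; |NK| = 13.80 ✗.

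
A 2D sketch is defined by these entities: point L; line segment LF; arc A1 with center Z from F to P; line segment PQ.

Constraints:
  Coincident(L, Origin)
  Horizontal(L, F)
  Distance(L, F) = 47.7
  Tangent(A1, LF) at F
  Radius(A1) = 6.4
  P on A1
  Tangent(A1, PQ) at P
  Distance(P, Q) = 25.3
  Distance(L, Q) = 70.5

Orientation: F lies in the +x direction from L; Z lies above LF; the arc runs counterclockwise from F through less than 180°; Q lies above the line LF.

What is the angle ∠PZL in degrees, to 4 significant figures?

142.4°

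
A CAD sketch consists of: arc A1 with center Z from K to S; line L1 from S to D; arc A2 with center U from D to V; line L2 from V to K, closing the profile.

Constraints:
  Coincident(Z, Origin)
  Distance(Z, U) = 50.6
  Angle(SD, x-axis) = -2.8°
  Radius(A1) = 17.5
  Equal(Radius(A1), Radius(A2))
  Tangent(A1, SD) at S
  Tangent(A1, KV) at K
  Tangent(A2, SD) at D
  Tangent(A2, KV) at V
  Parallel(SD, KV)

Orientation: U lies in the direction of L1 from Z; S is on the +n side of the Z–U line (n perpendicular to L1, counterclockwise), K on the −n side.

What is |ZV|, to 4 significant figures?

53.54

The slot axis is L1's direction at -2.8°, so u = (cos -2.8°, sin -2.8°) = (0.9988, -0.04885) and n = (−sin -2.8°, cos -2.8°) = (0.04885, 0.9988). Z is at the origin and U lies 50.6 along u from Z, so U = 50.6·u = (50.54, -2.472). Tangency of A1 to both parallel lines with radius 17.5 puts S and K at Z ± 17.5·n: S = (0.8549, 17.48), K = (-0.8549, -17.48). Equal radii place D and V the same way about U: D = U + 17.5·n = (51.39, 15.01), V = U − 17.5·n = (49.68, -19.95). Then |ZV| = |V − Z| = 53.54.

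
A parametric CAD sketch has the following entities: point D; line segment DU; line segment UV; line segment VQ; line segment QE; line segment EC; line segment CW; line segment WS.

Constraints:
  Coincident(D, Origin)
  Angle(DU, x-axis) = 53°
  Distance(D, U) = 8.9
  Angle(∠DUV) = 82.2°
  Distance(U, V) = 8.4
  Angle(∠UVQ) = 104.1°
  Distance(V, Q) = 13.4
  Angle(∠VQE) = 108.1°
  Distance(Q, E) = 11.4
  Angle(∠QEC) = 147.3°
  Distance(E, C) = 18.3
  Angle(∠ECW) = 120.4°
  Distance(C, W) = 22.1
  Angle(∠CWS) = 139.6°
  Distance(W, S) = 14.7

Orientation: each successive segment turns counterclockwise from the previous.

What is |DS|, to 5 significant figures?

34.931

D is at the origin; DU runs at 53.0° with length 8.9, so U = (5.3562, 7.1079). ∠DUV = 82.2° gives UV at 150.80° from the x-axis; with |UV| = 8.4, V = (-1.9764, 11.206). ∠UVQ = 104.1° gives VQ at -133.30° from the x-axis; with |VQ| = 13.4, Q = (-11.166, 1.4537). ∠VQE = 108.1° gives QE at -61.400° from the x-axis; with |QE| = 11.4, E = (-5.7093, -8.5553). ∠QEC = 147.3° gives EC at -28.700° from the x-axis; with |EC| = 18.3, C = (10.343, -17.343). ∠ECW = 120.4° gives CW at 30.900° from the x-axis; with |CW| = 22.1, W = (29.306, -5.9941). ∠CWS = 139.6° gives WS at 71.300° from the x-axis; with |WS| = 14.7, S = (34.019, 7.9299). Then |DS| = |S − D| = 34.931.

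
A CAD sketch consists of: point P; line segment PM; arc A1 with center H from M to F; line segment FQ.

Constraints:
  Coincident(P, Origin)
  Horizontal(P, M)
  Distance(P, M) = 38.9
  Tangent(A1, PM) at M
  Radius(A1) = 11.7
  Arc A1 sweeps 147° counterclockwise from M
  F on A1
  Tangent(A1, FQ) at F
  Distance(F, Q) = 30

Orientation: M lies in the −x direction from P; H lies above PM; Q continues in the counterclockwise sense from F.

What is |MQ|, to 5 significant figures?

42.258

P is at the origin; P and M share the same y with |PM| = 38.9 and M on the −x side, so M = (-38.900, 0.0000). The tangent condition forces HM to be normal to PM, so H = M + (0, 11.7) = (-38.900, 11.700). On A1, M sits at bearing -90° from H; a 147° counterclockwise sweep puts F at bearing 57°, so F = H + 11.7·(cos 57°, sin 57°) = (-32.528, 21.512). A1 meets FQ tangentially, so HF is at right angles to FQ, so FQ runs along (−sin 57°, cos 57°); with |FQ| = 30.0, Q = (-57.688, 37.852). Then |MQ| = |Q − M| = 42.258.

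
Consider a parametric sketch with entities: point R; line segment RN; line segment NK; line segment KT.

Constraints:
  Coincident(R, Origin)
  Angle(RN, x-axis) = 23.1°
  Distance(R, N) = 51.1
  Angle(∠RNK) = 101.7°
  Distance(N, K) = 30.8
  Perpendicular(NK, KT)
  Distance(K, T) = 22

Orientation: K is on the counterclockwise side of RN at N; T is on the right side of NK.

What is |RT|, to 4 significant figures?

82.97

∠RNK = 101.7°, so NK runs at 23.1° + (180° − 101.7°) = 101.4° from the x-axis; with |NK| = 30.8, K = N + 30.8·(cos 101.4°, sin 101.4°) = (40.92, 50.24). The perpendicularity gives KT at right angles to NK; with |KT| = 22.0 on the right of NK, T = K + 22.0·(0.9803, 0.1977) = (62.48, 54.59). Then |RT| = |T − R| = 82.97.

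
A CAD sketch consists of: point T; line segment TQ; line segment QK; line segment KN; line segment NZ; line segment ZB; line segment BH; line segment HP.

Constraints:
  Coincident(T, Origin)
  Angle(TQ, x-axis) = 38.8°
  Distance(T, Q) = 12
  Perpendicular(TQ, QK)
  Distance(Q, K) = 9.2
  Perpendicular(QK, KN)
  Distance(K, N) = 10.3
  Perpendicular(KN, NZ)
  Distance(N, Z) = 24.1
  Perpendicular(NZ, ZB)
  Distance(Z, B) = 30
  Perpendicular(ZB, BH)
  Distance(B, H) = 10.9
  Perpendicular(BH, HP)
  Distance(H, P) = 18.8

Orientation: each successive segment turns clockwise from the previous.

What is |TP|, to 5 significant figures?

13.506

T is at the origin; TQ runs at 38.8° with length 12.0, so Q = (9.3521, 7.5192). TQ ⟂ QK, so QK runs at -51.200°; with |QK| = 9.2, K = (15.117, 0.34934). The perpendicularity gives KN at right angles to QK, so KN runs at -141.20°; with |KN| = 10.3, N = (7.0896, -6.1047). KN ⟂ NZ, so NZ runs at 128.80°; with |NZ| = 24.1, Z = (-8.0115, 12.677). The perpendicularity gives ZB at right angles to NZ, so ZB runs at 38.800°; with |ZB| = 30.0, B = (15.369, 31.475). ZB ⟂ BH, so BH runs at -51.200°; with |BH| = 10.9, H = (22.199, 22.981). BH ⟂ HP, so HP runs at -141.20°; with |HP| = 18.8, P = (7.5470, 11.201). Then |TP| = |P − T| = 13.506.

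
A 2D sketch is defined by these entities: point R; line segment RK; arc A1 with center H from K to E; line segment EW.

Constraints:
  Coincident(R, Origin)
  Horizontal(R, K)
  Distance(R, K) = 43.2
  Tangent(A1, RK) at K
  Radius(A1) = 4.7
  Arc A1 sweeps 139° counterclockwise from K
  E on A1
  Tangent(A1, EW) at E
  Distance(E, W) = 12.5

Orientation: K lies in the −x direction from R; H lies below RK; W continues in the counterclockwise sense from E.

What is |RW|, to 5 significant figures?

40.354

On A1, K sits at bearing 90° from H; a 139° counterclockwise sweep puts E at bearing 229°, so E = H + 4.7·(cos 229°, sin 229°) = (-46.283, -8.2471). Tangency of A1 to EW means the radius HE is perpendicular to EW, so EW runs along (−sin 229°, cos 229°); with |EW| = 12.5, W = (-36.850, -16.448). Then |RW| = |W − R| = 40.354.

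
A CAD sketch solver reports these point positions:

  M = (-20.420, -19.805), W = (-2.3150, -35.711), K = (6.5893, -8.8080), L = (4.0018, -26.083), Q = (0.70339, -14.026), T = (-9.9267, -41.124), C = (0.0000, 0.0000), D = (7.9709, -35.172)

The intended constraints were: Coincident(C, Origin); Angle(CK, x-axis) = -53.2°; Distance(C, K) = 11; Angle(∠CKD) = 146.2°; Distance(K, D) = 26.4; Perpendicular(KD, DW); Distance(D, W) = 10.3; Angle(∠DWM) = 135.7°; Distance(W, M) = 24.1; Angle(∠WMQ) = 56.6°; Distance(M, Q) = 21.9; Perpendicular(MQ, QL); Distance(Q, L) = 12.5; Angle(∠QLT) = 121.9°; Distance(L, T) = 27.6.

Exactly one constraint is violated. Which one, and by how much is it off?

Distance(L, T) = 27.6 — off by 7.10.

C = (0.00, 0.00) ✓; CK at -53.20° ✓; |CK| = 11.00 ✓; ∠CKD = 146.2° ✓; |KD| = 26.40 ✓; ∠(KD, DW) = 90.00° ✓; |DW| = 10.30 ✓; ∠DWM = 135.7° ✓; |WM| = 24.10 ✓; ∠WMQ = 56.60° ✓; |MQ| = 21.90 ✓; ∠(MQ, QL) = 90.00° ✓; |QL| = 12.50 ✓; ∠QLT = 121.9° ✓; |LT| = 20.50 ✗.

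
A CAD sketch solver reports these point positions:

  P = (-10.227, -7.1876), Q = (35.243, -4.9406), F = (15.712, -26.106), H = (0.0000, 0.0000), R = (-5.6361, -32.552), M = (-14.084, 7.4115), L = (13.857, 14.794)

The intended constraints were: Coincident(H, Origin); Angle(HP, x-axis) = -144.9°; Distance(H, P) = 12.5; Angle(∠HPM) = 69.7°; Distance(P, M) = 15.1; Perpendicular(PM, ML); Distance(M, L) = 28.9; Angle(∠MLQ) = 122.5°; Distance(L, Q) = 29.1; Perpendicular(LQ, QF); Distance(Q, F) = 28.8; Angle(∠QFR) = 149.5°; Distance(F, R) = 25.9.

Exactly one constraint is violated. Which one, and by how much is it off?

Distance(F, R) = 25.9 — off by 3.60.

H = (0.00, 0.00) ✓; HP at -144.9° ✓; |HP| = 12.50 ✓; ∠HPM = 69.70° ✓; |PM| = 15.10 ✓; ∠(PM, ML) = 90.00° ✓; |ML| = 28.90 ✓; ∠MLQ = 122.5° ✓; |LQ| = 29.10 ✓; ∠(LQ, QF) = 90.00° ✓; |QF| = 28.80 ✓; ∠QFR = 149.5° ✓; |FR| = 22.30 ✗.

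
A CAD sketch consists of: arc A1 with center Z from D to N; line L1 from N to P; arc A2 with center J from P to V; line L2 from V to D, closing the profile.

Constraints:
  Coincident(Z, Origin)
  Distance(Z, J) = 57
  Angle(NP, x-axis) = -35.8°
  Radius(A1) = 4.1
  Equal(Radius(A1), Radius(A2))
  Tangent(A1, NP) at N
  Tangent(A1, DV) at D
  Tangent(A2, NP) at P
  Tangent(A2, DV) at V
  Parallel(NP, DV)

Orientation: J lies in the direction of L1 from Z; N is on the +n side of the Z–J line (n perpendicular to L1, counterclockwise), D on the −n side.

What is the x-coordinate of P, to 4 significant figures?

48.63

The slot axis is L1's direction at -35.8°, so u = (cos -35.8°, sin -35.8°) = (0.8111, -0.5850) and n = (−sin -35.8°, cos -35.8°) = (0.5850, 0.8111). Z is at the origin and J lies 57.0 along u from Z, so J = 57.0·u = (46.23, -33.34). Tangency of A1 to both parallel lines with radius 4.1 puts N and D at Z ± 4.1·n: N = (2.398, 3.325), D = (-2.398, -3.325). Equal radii place P and V the same way about J: P = J + 4.1·n = (48.63, -30.02), V = J − 4.1·n = (43.83, -36.67). So P.x = 48.63.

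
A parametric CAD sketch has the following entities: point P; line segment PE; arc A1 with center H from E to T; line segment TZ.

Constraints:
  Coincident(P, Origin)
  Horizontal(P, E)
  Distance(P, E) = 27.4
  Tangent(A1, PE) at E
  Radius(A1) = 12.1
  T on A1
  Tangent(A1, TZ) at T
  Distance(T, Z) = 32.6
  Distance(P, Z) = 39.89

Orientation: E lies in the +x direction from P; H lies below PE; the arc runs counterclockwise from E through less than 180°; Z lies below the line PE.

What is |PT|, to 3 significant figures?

18.0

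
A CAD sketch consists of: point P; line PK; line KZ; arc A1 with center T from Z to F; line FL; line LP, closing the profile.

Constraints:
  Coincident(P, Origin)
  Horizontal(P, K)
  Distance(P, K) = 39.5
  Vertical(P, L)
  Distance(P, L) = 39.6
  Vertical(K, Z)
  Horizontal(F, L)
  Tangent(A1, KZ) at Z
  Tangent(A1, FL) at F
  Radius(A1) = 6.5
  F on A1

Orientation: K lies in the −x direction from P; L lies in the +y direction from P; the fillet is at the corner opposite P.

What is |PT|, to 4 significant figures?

46.74

P is at the origin; P and K share the same y with |PK| = 39.5 and K on the −x side, so K = (-39.50, 0.000). P and L share the same x with |PL| = 39.6 and L on the +y side, so L = (0.000, 39.60). The virtual corner opposite P is at (-39.50, 39.60). Since A1 is tangent to KZ there, TZ ⟂ KZ and the tangent condition forces TF to be normal to FL, with radius 6.5, so the center T sits 6.5 in from both sides at T = (-33.00, 33.10). Then |PT| = |T − P| = 46.74.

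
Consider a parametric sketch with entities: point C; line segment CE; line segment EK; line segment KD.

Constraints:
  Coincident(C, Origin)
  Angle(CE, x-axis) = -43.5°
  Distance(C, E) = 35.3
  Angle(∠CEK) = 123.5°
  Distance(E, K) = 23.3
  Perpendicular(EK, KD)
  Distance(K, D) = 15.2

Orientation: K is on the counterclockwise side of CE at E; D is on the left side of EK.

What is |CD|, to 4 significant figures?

45.09

C is at the origin; CE runs at -43.5° with length 35.3, so E = 35.3·(cos -43.5°, sin -43.5°) = (25.61, -24.30). ∠CEK = 123.5°, so EK runs at -43.5° + (180° − 123.5°) = 13.00° from the x-axis; with |EK| = 23.3, K = E + 23.3·(cos 13.00°, sin 13.00°) = (48.31, -19.06). The perpendicularity gives KD at right angles to EK; with |KD| = 15.2 on the left of EK, D = K + 15.2·(-0.2250, 0.9744) = (44.89, -4.247). Then |CD| = |D − C| = 45.09.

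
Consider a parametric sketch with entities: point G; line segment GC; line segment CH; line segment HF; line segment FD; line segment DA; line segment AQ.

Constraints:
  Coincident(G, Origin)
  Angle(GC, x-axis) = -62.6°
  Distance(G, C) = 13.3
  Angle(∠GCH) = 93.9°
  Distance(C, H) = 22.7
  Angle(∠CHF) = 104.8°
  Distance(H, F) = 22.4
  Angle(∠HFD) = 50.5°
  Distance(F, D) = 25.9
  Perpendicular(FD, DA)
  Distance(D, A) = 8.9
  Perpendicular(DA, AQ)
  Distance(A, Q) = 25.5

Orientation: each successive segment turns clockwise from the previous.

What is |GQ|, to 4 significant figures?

32.68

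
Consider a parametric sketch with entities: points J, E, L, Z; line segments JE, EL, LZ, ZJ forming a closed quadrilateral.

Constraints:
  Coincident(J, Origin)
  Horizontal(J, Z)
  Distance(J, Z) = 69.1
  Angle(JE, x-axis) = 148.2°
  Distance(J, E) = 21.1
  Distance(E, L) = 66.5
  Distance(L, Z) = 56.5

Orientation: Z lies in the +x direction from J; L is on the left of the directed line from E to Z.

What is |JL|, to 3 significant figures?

60.5

Checks: |EL| = 66.50 ✓; |LZ| = 56.50 ✓.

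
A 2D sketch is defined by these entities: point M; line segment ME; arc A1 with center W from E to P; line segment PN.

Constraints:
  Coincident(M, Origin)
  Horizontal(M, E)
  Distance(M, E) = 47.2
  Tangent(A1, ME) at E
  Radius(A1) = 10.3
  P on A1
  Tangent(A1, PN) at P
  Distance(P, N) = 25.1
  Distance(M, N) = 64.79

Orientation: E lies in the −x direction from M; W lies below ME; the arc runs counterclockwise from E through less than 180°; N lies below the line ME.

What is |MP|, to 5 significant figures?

58.598

M is at the origin; ME is horizontal with |ME| = 47.2 and E on the −x side, so E = (-47.200, 0.0000). A1 meets ME tangentially, so WE is at right angles to ME, so W = E + (0, -10.3) = (-47.200, -10.300). Since WP ⟂ PN (tangency), |WN| = √(10.3² + 25.1²) = 27.131 regardless of where P sits on A1. So N lies on both circle(M, 64.79) and circle(W, 27.131); the below-ME intersection is N = (-53.381, -36.718). P is the foot of the tangent from N: P = (-57.369, -11.936).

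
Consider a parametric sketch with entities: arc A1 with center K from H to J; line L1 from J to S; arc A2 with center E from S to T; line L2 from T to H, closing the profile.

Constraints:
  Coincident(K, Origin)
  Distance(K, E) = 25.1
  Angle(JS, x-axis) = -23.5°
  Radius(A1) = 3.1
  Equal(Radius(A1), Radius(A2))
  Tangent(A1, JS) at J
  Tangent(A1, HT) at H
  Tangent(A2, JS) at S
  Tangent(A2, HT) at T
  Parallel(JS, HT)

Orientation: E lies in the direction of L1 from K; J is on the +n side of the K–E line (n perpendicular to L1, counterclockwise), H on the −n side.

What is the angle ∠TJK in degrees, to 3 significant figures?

76.1°

The slot axis is L1's direction at -23.5°, so u = (cos -23.5°, sin -23.5°) = (0.917, -0.399) and n = (−sin -23.5°, cos -23.5°) = (0.399, 0.917). K is at the origin and E lies 25.1 along u from K, so E = 25.1·u = (23.0, -10.0). Tangency of A1 to both parallel lines with radius 3.1 puts J and H at K ± 3.1·n: J = (1.24, 2.84), H = (-1.24, -2.84). Equal radii place S and T the same way about E: S = E + 3.1·n = (24.3, -7.17), T = E − 3.1·n = (21.8, -12.9). Then cos ∠TJK = JT·JK / (|JT||JK|), giving 76.1°.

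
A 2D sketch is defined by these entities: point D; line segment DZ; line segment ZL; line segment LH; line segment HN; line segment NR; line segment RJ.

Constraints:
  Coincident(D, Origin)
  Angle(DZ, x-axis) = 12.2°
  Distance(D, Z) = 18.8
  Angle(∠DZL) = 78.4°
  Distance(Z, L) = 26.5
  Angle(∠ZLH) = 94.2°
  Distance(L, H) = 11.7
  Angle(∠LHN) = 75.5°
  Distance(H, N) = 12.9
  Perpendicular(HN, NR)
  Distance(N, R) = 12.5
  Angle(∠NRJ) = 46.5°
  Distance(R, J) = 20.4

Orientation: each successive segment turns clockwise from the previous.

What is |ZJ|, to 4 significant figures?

31.95

The perpendicularity gives NR at right angles to HN, so NR runs at -9.700°; with |NR| = 12.5, R = (21.49, -12.90). ∠NRJ = 46.5° gives RJ at -143.2° from the x-axis; with |RJ| = 20.4, J = (5.154, -25.12). Then |ZJ| = |J − Z| = 31.95.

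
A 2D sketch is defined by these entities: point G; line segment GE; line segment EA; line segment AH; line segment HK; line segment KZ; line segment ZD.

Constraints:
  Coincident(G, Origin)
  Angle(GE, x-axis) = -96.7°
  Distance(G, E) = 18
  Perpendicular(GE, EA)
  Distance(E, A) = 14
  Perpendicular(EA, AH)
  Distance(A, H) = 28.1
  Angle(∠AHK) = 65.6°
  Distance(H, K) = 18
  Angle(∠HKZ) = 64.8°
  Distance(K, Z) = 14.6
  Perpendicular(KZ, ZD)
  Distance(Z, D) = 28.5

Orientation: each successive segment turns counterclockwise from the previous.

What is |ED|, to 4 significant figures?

42.69

∠HKZ = 64.8° gives KZ at -47.10° from the x-axis; with |KZ| = 14.6, Z = (7.873, -7.770). The perpendicularity gives ZD at right angles to KZ, so ZD runs at 42.90°; with |ZD| = 28.5, D = (28.75, 11.63). Then |ED| = |D − E| = 42.69.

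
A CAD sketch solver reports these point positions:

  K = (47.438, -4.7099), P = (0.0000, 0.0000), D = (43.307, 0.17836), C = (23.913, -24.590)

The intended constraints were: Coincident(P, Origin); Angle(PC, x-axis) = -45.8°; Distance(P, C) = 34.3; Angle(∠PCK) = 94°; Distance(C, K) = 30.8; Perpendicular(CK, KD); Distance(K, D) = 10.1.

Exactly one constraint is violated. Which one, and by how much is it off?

Distance(K, D) = 10.1 — off by 3.70.

P = (0.00, 0.00) ✓; PC at -45.80° ✓; |PC| = 34.30 ✓; ∠PCK = 94.00° ✓; |CK| = 30.80 ✓; ∠(CK, KD) = 90.00° ✓; |KD| = 6.400 ✗.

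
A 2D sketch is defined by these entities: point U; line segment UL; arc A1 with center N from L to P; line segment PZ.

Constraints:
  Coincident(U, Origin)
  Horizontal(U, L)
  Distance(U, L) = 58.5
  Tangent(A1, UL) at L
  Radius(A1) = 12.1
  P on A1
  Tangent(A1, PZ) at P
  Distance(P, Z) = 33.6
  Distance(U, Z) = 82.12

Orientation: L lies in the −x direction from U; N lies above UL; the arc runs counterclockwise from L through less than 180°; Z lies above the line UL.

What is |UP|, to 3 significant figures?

52.1

Checks: |NP| = 12.10 ✓; ∠(NP, PZ) = 90.00° ✓; |PZ| = 33.60 ✓; |UZ| = 82.12 ✓.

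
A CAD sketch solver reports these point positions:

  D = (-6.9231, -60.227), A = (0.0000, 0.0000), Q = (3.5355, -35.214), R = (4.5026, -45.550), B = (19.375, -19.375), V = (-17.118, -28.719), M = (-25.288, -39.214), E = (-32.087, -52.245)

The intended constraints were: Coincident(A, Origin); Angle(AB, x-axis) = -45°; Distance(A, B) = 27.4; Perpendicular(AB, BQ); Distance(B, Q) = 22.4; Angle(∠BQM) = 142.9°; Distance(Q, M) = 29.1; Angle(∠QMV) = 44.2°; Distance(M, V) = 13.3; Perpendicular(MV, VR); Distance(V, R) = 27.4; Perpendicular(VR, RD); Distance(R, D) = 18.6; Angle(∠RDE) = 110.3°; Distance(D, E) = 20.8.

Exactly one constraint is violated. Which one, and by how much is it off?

Distance(D, E) = 20.8 — off by 5.60.

A = (0.00, 0.00) ✓; AB at -45.00° ✓; |AB| = 27.40 ✓; ∠(AB, BQ) = 90.00° ✓; |BQ| = 22.40 ✓; ∠BQM = 142.9° ✓; |QM| = 29.10 ✓; ∠QMV = 44.20° ✓; |MV| = 13.30 ✓; ∠(MV, VR) = 90.00° ✓; |VR| = 27.40 ✓; ∠(VR, RD) = 90.00° ✓; |RD| = 18.60 ✓; ∠RDE = 110.3° ✓; |DE| = 26.40 ✗.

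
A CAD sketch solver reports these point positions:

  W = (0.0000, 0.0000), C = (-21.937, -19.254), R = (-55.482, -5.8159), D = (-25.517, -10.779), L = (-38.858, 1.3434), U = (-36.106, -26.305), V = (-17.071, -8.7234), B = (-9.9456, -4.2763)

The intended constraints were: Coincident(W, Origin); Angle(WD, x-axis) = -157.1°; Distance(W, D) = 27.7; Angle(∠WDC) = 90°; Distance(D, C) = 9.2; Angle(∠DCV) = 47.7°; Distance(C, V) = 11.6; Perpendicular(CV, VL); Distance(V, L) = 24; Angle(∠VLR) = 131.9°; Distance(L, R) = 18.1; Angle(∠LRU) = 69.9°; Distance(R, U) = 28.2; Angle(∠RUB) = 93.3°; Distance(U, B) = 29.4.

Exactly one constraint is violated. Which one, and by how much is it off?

Distance(U, B) = 29.4 — off by 4.80.

W = (0.00, 0.00) ✓; WD at -157.1° ✓; |WD| = 27.70 ✓; ∠WDC = 90.00° ✓; |DC| = 9.200 ✓; ∠DCV = 47.70° ✓; |CV| = 11.60 ✓; ∠(CV, VL) = 90.00° ✓; |VL| = 24.00 ✓; ∠VLR = 131.9° ✓; |LR| = 18.10 ✓; ∠LRU = 69.90° ✓; |RU| = 28.20 ✓; ∠RUB = 93.30° ✓; |UB| = 34.20 ✗.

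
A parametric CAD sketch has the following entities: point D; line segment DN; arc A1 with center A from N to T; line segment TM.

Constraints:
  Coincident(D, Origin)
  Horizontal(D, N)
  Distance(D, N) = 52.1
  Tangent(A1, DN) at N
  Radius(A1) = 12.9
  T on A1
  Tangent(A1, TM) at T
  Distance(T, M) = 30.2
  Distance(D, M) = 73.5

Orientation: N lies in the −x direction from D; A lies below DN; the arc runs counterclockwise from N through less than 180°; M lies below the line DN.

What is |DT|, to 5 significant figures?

66.572

Checks: ∠(AN, ND) = 90.00° ✓; |AT| = 12.90 ✓; ∠(AT, TM) = 90.00° ✓; |TM| = 30.20 ✓; |DM| = 73.50 ✓.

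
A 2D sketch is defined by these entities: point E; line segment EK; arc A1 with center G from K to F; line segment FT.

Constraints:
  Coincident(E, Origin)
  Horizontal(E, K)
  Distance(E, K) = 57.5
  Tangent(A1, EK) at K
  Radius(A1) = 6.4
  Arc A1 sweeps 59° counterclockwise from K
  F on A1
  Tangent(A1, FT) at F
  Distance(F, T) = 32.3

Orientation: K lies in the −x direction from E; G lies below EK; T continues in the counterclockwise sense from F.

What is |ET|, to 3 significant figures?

85.4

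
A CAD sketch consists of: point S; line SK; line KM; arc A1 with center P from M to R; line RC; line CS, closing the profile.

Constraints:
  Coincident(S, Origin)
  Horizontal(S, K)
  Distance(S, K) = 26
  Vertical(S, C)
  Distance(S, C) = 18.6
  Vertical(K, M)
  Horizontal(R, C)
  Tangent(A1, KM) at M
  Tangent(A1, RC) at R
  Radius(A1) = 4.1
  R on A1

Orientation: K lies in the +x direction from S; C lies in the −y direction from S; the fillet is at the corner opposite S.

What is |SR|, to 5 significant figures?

28.733

The virtual corner opposite S is at (26.000, -18.600). A1 meets KM tangentially, so PM is at right angles to KM and the tangent condition forces PR to be normal to RC, with radius 4.1, so the center P sits 4.1 in from both sides at P = (21.900, -14.500). That places the tangent points at M = (26.000, -14.500) on KM and R = (21.900, -18.600) on RC. Then |SR| = |R − S| = 28.733.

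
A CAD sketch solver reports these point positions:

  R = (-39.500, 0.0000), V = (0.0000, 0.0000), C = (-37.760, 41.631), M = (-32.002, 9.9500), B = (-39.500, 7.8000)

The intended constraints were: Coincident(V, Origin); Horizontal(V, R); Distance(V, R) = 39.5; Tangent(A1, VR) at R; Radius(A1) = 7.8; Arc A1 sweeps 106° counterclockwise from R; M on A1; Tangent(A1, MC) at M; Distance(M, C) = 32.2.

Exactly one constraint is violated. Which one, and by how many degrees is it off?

Tangent(A1, MC) at M — off by 5.70°.

V = (0.00, 0.00) ✓; V.y = 0.00, R.y = 0.00 ✓; |VR| = 39.50 ✓; ∠(BR, RV) = 90.00° ✓; |BR| = 7.800 ✓; bearing(B→M) − bearing(B→R) = 106.0° ✓; |BM| = 7.800 ✓; ∠(BM, MC) = 95.70° ✗; |MC| = 32.20 ✓.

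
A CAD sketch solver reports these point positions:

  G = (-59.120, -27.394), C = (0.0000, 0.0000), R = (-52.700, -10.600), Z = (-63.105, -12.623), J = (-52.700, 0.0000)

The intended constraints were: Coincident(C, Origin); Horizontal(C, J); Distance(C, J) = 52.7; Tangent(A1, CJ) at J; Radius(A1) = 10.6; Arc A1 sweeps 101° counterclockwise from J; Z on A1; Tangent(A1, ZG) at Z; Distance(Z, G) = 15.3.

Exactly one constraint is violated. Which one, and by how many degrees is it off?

Tangent(A1, ZG) at Z — off by 4.10°.

C = (0.00, 0.00) ✓; C.y = 0.00, J.y = 0.00 ✓; |CJ| = 52.70 ✓; ∠(RJ, JC) = 90.00° ✓; |RJ| = 10.60 ✓; bearing(R→Z) − bearing(R→J) = 101.0° ✓; |RZ| = 10.60 ✓; ∠(RZ, ZG) = 85.90° ✗; |ZG| = 15.30 ✓.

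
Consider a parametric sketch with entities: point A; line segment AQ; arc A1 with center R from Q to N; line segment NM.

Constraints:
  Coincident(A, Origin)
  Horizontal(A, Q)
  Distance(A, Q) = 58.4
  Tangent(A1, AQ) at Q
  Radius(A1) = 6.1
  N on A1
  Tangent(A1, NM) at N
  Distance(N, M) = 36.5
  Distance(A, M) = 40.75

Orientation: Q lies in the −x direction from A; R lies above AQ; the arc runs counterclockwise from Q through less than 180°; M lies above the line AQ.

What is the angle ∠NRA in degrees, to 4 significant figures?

37.09°

Checks: |RN| = 6.100 ✓; ∠(RN, NM) = 90.00° ✓; |NM| = 36.50 ✓; |AM| = 40.75 ✓.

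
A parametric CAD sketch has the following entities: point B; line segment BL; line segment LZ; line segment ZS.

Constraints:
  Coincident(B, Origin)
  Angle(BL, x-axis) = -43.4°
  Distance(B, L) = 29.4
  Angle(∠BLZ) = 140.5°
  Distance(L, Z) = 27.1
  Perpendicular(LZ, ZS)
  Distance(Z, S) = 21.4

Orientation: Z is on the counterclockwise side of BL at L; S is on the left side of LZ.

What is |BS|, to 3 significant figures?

49.9

B is at the origin; BL runs at -43.4° with length 29.4, so L = 29.4·(cos -43.4°, sin -43.4°) = (21.4, -20.2). ∠BLZ = 140.5°, so LZ runs at -43.4° + (180° − 140.5°) = -3.90° from the x-axis; with |LZ| = 27.1, Z = L + 27.1·(cos -3.90°, sin -3.90°) = (48.4, -22.0). The perpendicularity gives ZS at right angles to LZ; with |ZS| = 21.4 on the left of LZ, S = Z + 21.4·(0.0680, 0.998) = (49.9, -0.693). Then |BS| = |S − B| = 49.9.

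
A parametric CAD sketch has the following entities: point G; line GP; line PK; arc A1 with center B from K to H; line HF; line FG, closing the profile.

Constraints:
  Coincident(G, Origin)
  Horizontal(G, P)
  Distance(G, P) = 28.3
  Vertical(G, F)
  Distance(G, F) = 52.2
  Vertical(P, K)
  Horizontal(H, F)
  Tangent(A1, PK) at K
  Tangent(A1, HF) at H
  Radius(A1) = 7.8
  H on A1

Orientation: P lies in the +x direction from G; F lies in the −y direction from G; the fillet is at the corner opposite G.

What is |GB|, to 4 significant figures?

48.90

G is at the origin; G and P share the same y with |GP| = 28.3 and P on the +x side, so P = (28.30, 0.000). G and F share the same x with |GF| = 52.2 and F on the −y side, so F = (0.000, -52.20). The virtual corner opposite G is at (28.30, -52.20). The tangent condition forces BK to be normal to PK and tangency of A1 to HF means the radius BH is perpendicular to HF, with radius 7.8, so the center B sits 7.8 in from both sides at B = (20.50, -44.40). Then |GB| = |B − G| = 48.90.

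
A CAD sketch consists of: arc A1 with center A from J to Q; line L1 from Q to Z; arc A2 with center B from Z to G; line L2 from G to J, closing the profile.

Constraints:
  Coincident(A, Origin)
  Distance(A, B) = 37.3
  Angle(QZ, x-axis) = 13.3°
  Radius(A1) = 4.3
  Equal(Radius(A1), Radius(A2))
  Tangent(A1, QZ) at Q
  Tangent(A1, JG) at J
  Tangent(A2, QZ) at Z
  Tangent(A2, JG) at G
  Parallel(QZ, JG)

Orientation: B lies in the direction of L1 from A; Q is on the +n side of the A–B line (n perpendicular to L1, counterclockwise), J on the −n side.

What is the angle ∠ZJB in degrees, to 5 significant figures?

6.4073°

The slot axis is L1's direction at 13.3°, so u = (cos 13.3°, sin 13.3°) = (0.97318, 0.23005) and n = (−sin 13.3°, cos 13.3°) = (-0.23005, 0.97318). A is at the origin and B lies 37.3 along u from A, so B = 37.3·u = (36.300, 8.5809). Tangency of A1 to both parallel lines with radius 4.3 puts Q and J at A ± 4.3·n: Q = (-0.98921, 4.1847), J = (0.98921, -4.1847). Equal radii place Z and G the same way about B: Z = B + 4.3·n = (35.310, 12.766), G = B − 4.3·n = (37.289, 4.3962). Then cos ∠ZJB = JZ·JB / (|JZ||JB|), giving 6.4073°.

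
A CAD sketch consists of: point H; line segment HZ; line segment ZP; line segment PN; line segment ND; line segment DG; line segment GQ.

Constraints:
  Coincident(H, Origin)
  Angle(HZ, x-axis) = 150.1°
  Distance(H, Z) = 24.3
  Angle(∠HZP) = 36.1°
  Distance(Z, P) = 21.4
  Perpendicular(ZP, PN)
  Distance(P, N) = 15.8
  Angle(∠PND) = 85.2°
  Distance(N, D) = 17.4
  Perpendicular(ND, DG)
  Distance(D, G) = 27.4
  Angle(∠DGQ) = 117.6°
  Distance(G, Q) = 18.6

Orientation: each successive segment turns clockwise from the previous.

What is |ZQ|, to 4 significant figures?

30.97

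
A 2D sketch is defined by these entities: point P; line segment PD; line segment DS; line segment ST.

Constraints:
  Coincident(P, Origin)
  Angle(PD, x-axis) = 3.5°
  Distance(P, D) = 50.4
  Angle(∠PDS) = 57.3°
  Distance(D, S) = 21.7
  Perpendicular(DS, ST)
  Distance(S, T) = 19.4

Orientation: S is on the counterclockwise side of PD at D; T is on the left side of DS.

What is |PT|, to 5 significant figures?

23.667

∠PDS = 57.3°, so DS runs at 3.5° + (180° − 57.3°) = 126.20° from the x-axis; with |DS| = 21.7, S = D + 21.7·(cos 126.20°, sin 126.20°) = (37.490, 20.588). DS is perpendicular to ST; with |ST| = 19.4 on the left of DS, T = S + 19.4·(-0.80696, -0.59061) = (21.835, 9.1301). Then |PT| = |T − P| = 23.667.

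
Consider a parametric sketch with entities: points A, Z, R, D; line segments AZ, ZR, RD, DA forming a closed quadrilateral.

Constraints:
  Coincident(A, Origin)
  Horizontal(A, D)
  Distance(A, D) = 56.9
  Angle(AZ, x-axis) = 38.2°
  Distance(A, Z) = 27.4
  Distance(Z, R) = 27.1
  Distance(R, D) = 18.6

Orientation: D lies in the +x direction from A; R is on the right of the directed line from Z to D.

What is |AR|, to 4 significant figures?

38.94

A is at the origin; AD is horizontal with |AD| = 56.9 and D in +x, so D = (56.9, 0). AZ runs at 38.2° with |AZ| = 27.4, so Z = (21.53, 16.94). R is determined by |ZR| = 27.1 and |RD| = 18.6 together: it lies at the intersection of circle(Z, 27.1) and circle(D, 18.6). With |ZD| = 39.22, the foot of the radical line on ZD is 24.56 from Z and the perpendicular offset is √(27.1² − 24.56²) = 11.45. Taking the right-of-ZD solution: R = (38.73, -3.996).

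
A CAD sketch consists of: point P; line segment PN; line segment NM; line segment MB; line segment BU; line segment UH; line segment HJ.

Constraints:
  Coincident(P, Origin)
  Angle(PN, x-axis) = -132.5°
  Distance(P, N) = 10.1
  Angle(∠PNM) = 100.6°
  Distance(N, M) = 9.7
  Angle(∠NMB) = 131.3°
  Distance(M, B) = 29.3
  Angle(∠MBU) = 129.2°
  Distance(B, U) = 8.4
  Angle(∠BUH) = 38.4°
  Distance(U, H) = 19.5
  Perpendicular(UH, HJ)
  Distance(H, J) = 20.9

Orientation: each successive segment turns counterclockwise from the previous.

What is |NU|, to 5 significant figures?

41.018

P is at the origin; PN runs at -132.5° with length 10.1, so N = (-6.8235, -7.4465). ∠PNM = 100.6° gives NM at -53.100° from the x-axis; with |NM| = 9.7, M = (-0.99938, -15.203). ∠NMB = 131.3° gives MB at -4.4000° from the x-axis; with |MB| = 29.3, B = (28.214, -17.451). ∠MBU = 129.2° gives BU at 46.400° from the x-axis; with |BU| = 8.4, U = (34.007, -11.368). Then |NU| = |U − N| = 41.018.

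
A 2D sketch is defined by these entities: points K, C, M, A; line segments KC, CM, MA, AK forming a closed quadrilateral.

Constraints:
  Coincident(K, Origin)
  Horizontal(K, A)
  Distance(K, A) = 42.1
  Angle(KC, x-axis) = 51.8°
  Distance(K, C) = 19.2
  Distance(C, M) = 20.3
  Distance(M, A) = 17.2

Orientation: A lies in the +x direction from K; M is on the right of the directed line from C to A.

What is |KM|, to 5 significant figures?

24.911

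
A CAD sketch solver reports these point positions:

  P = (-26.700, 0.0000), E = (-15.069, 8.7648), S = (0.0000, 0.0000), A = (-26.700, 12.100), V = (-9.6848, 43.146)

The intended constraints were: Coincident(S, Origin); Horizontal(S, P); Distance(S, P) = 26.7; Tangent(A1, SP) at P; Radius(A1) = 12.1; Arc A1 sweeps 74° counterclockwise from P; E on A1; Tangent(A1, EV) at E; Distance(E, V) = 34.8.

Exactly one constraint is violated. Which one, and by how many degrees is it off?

Tangent(A1, EV) at E — off by 7.10°.

S = (0.00, 0.00) ✓; S.y = 0.00, P.y = 0.00 ✓; |SP| = 26.70 ✓; ∠(AP, PS) = 90.00° ✓; |AP| = 12.10 ✓; bearing(A→E) − bearing(A→P) = 74.00° ✓; |AE| = 12.10 ✓; ∠(AE, EV) = 82.90° ✗; |EV| = 34.80 ✓.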